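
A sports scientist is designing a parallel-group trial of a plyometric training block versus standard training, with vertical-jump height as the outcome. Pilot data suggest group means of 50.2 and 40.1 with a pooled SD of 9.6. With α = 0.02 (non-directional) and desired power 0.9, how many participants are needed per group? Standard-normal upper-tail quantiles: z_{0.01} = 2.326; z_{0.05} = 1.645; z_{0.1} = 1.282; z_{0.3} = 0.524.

Cohen's d = |M₁ − M₂| / SD_pooled = |50.2 − 40.1| / 9.6 = 10.1 / 9.6 = 1.052.
For two independent groups with equal n: n = 2·((z_{α/2} + z_β) / d)².
z_{α/2} + z_β = 2.326 + 1.282 = 3.608.
n = 2 × (3.608 / 1.052)² = 2 × 3.430² = 2 × 11.76 = 23.5.
Round up to the next whole participant.

n = 24 per group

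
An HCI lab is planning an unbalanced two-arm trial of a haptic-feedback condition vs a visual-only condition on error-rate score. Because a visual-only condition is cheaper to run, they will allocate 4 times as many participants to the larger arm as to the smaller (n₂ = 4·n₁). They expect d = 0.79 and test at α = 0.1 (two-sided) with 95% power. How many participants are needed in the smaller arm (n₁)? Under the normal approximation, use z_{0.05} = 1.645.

n₁ = 22

With allocation ratio k = n₂/n₁ = 4, Var(x̄₁−x̄₂) = σ²(1/n₁ + 1/(k·n₁)) = σ²·(k+1)/(k·n₁).
So n₁ = (1 + 1/k)·((z_{α/2} + z_β)/d)² = 1.250 × (3.290/0.79)².
n₁ = 1.250 × 17.34 = 21.7.
Round up: n₁ = 22, giving n₂ = 4 × 22 = 88.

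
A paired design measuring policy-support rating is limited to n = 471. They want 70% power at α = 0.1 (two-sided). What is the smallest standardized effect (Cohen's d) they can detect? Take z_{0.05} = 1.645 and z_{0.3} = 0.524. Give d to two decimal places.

For a single sample (or paired design) of n = 471: d_min = (z_{α/2} + z_β)/√n.
z-sum = 1.645 + 0.524 = 2.169.
d_min = 2.169 / √471 = 2.169 / 21.703 = 0.100.

d_min ≈ 0.10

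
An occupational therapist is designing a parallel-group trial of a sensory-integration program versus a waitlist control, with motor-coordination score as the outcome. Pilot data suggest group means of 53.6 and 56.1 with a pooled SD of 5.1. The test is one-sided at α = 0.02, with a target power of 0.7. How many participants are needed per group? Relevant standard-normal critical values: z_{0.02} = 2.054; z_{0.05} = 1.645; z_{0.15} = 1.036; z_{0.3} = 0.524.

n = 56 per group

Cohen's d = |M₁ − M₂| / SD_pooled = |53.6 − 56.1| / 5.1 = 2.5 / 5.1 = 0.490.
For two independent groups with equal n: n = 2·((z_{α} + z_β) / d)².
z_{α} + z_β = 2.054 + 0.524 = 2.578.
n = 2 × (2.578 / 0.490)² = 2 × 5.261² = 2 × 27.68 = 55.4.
Round up to the next whole participant.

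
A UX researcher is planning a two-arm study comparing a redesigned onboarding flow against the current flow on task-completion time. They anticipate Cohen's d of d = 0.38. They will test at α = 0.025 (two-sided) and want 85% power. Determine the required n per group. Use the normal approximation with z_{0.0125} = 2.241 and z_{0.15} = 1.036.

n = 149 per group

For two independent groups with equal n: n = 2·((z_{α/2} + z_β) / d)².
z_{α/2} + z_β = 2.241 + 1.036 = 3.277.
n = 2 × (3.277 / 0.38)² = 2 × 8.624² = 2 × 74.37 = 148.7.
Round up to the next whole participant.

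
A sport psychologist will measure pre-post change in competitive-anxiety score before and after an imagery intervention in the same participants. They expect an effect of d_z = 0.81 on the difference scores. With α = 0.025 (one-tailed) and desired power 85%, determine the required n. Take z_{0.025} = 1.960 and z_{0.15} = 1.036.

n = 14 pairs

For a paired (one-sample on differences) test: n = ((z_{α} + z_β) / d)².
z_{α} + z_β = 1.960 + 1.036 = 2.996.
n = (2.996 / 0.81)² = 3.699² = 13.68.
Round up.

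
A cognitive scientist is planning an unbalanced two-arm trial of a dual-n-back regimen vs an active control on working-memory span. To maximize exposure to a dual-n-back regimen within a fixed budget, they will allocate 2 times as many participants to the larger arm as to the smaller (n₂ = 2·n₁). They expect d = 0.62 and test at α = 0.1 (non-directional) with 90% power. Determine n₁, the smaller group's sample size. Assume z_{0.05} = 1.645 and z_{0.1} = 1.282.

With allocation ratio k = n₂/n₁ = 2, Var(x̄₁−x̄₂) = σ²(1/n₁ + 1/(k·n₁)) = σ²·(k+1)/(k·n₁).
So n₁ = (1 + 1/k)·((z_{α/2} + z_β)/d)² = 1.500 × (2.927/0.62)².
n₁ = 1.500 × 22.29 = 33.4.
Round up: n₁ = 34, giving n₂ = 2 × 34 = 68.

n₁ = 34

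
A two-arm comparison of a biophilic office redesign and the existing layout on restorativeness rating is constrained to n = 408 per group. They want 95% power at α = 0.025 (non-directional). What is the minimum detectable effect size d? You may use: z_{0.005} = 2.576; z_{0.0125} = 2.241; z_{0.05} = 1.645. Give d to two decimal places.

For two independent groups of n = 408 each: d_min = (z_{α/2} + z_β)·√(2/n).
z-sum = 2.241 + 1.645 = 3.886.
d_min = 3.886 × √(2/408) = 3.886 × 0.0700 = 0.272.

d_min ≈ 0.27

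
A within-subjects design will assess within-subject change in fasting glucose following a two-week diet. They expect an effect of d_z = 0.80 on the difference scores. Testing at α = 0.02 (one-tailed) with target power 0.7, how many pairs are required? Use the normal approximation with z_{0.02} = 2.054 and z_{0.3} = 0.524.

For a paired (one-sample on differences) test: n = ((z_{α} + z_β) / d)².
z_{α} + z_β = 2.054 + 0.524 = 2.578.
n = (2.578 / 0.80)² = 3.222² = 10.38.
Round up.

n = 11 pairs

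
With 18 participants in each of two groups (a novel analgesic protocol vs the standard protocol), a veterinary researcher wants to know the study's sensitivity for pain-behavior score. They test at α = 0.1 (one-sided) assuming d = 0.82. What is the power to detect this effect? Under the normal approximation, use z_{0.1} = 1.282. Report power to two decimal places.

power ≈ 0.88

For two equal groups, power = Φ(d·√(n/2) − z_{α}).
d·√(n/2) = 0.82 × √(18/2) = 0.82 × 3.000 = 2.460.
z_β = 2.460 − 1.282 = 1.178.
Power = Φ(1.178) = 0.881.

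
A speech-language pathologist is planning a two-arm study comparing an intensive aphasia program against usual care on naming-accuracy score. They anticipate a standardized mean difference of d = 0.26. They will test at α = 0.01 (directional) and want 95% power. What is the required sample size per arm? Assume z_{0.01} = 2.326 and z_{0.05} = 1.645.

For two independent groups with equal n: n = 2·((z_{α} + z_β) / d)².
z_{α} + z_β = 2.326 + 1.645 = 3.971.
n = 2 × (3.971 / 0.26)² = 2 × 15.273² = 2 × 233.27 = 466.5.
Round up to the next whole participant.

n = 467 per group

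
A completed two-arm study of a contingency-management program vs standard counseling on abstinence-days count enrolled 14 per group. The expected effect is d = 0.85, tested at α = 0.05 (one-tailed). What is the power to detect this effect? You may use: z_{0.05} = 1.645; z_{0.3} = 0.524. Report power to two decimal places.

power ≈ 0.73

For two equal groups, power = Φ(d·√(n/2) − z_{α}).
d·√(n/2) = 0.85 × √(14/2) = 0.85 × 2.646 = 2.249.
z_β = 2.249 − 1.645 = 0.604.
Power = Φ(0.604) = 0.727.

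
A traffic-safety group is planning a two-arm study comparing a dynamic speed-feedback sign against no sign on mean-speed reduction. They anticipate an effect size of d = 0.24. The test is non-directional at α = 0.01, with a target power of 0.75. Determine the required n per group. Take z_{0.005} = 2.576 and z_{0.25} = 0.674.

n = 367 per group

For two independent groups with equal n: n = 2·((z_{α/2} + z_β) / d)².
z_{α/2} + z_β = 2.576 + 0.674 = 3.250.
n = 2 × (3.250 / 0.24)² = 2 × 13.542² = 2 × 183.38 = 366.8.
Round up to the next whole participant.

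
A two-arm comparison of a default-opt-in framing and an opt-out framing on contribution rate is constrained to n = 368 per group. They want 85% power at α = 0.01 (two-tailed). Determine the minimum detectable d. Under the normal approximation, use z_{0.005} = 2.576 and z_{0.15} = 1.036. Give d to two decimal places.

d_min ≈ 0.27

For two independent groups of n = 368 each: d_min = (z_{α/2} + z_β)·√(2/n).
z-sum = 2.576 + 1.036 = 3.612.
d_min = 3.612 × √(2/368) = 3.612 × 0.0737 = 0.266.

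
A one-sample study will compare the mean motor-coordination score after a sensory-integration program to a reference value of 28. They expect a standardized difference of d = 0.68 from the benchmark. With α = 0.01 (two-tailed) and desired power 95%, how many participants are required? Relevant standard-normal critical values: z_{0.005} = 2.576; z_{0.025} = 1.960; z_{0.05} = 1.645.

n = 39

For a one-sample test: n = ((z_{α/2} + z_β) / d)².
z_{α/2} + z_β = 2.576 + 1.645 = 4.221.
n = (4.221 / 0.68)² = 6.207² = 38.53.
Round up.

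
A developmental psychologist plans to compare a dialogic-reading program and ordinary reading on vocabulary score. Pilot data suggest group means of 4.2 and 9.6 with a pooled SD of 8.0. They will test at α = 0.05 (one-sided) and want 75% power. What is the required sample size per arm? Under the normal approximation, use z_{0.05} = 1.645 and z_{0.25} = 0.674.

n = 24 per group

Cohen's d = |M₁ − M₂| / SD_pooled = |4.2 − 9.6| / 8.0 = 5.4 / 8.0 = 0.675.
For two independent groups with equal n: n = 2·((z_{α} + z_β) / d)².
z_{α} + z_β = 1.645 + 0.674 = 2.319.
n = 2 × (2.319 / 0.675)² = 2 × 3.436² = 2 × 11.80 = 23.6.
Round up to the next whole participant.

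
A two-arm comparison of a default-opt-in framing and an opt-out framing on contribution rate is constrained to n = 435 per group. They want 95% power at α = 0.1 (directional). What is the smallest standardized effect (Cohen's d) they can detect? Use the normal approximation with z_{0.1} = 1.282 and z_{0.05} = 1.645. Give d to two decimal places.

d_min ≈ 0.20

For two independent groups of n = 435 each: d_min = (z_{α} + z_β)·√(2/n).
z-sum = 1.282 + 1.645 = 2.927.
d_min = 2.927 × √(2/435) = 2.927 × 0.0678 = 0.198.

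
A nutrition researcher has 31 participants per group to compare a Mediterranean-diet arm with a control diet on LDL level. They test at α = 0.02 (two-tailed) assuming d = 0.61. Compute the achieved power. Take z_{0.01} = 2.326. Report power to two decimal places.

For two equal groups, power = Φ(d·√(n/2) − z_{α/2}).
d·√(n/2) = 0.61 × √(31/2) = 0.61 × 3.937 = 2.402.
z_β = 2.402 − 2.326 = 0.076.
Power = Φ(0.076) = 0.530.

power ≈ 0.53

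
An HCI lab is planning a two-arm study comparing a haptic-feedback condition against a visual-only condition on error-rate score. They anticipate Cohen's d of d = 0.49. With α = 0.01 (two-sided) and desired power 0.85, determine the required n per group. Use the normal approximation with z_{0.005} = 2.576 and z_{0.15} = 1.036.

n = 109 per group

For two independent groups with equal n: n = 2·((z_{α/2} + z_β) / d)².
z_{α/2} + z_β = 2.576 + 1.036 = 3.612.
n = 2 × (3.612 / 0.49)² = 2 × 7.371² = 2 × 54.34 = 108.7.
Round up to the next whole participant.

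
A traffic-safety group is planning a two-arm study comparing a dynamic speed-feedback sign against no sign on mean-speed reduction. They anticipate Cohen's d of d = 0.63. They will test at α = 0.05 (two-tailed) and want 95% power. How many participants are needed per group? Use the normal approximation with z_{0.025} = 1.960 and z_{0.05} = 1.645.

n = 66 per group

For two independent groups with equal n: n = 2·((z_{α/2} + z_β) / d)².
z_{α/2} + z_β = 1.960 + 1.645 = 3.605.
n = 2 × (3.605 / 0.63)² = 2 × 5.722² = 2 × 32.74 = 65.5.
Round up to the next whole participant.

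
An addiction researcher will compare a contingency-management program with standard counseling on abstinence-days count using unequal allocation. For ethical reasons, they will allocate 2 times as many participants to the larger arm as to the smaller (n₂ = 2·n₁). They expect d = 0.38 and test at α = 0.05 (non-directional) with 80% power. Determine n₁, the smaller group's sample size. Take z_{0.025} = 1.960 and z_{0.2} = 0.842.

With allocation ratio k = n₂/n₁ = 2, Var(x̄₁−x̄₂) = σ²(1/n₁ + 1/(k·n₁)) = σ²·(k+1)/(k·n₁).
So n₁ = (1 + 1/k)·((z_{α/2} + z_β)/d)² = 1.500 × (2.802/0.38)².
n₁ = 1.500 × 54.37 = 81.6.
Round up: n₁ = 82, giving n₂ = 2 × 82 = 164.

n₁ = 82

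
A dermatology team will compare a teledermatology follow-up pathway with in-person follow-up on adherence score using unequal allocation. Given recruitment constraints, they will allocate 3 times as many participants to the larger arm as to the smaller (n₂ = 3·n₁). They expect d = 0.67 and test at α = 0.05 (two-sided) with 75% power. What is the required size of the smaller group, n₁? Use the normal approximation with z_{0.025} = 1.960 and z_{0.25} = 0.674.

With allocation ratio k = n₂/n₁ = 3, Var(x̄₁−x̄₂) = σ²(1/n₁ + 1/(k·n₁)) = σ²·(k+1)/(k·n₁).
So n₁ = (1 + 1/k)·((z_{α/2} + z_β)/d)² = 1.333 × (2.634/0.67)².
n₁ = 1.333 × 15.46 = 20.6.
Round up: n₁ = 21, giving n₂ = 3 × 21 = 63.

n₁ = 21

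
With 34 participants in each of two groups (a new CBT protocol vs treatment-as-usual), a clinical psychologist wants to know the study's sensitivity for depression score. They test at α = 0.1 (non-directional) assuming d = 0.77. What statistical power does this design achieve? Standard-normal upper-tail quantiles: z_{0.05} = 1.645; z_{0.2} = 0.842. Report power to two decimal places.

For two equal groups, power = Φ(d·√(n/2) − z_{α/2}).
d·√(n/2) = 0.77 × √(34/2) = 0.77 × 4.123 = 3.175.
z_β = 3.175 − 1.645 = 1.530.
Power = Φ(1.530) = 0.937.

power ≈ 0.94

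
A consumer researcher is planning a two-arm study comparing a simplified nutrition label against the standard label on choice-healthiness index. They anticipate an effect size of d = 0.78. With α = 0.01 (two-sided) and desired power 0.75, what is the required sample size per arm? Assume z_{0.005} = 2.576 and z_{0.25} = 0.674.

For two independent groups with equal n: n = 2·((z_{α/2} + z_β) / d)².
z_{α/2} + z_β = 2.576 + 0.674 = 3.250.
n = 2 × (3.250 / 0.78)² = 2 × 4.167² = 2 × 17.36 = 34.7.
Round up to the next whole participant.

n = 35 per group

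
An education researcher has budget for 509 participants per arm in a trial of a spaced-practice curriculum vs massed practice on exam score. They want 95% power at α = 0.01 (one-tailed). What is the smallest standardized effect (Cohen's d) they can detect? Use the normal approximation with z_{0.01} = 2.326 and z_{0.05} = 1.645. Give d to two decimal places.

d_min ≈ 0.25

For two independent groups of n = 509 each: d_min = (z_{α} + z_β)·√(2/n).
z-sum = 2.326 + 1.645 = 3.971.
d_min = 3.971 × √(2/509) = 3.971 × 0.0627 = 0.249.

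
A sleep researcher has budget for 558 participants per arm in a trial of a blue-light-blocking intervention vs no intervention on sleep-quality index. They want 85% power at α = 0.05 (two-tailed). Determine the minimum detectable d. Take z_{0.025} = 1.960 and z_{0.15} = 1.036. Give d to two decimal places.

d_min ≈ 0.18

For two independent groups of n = 558 each: d_min = (z_{α/2} + z_β)·√(2/n).
z-sum = 1.960 + 1.036 = 2.996.
d_min = 2.996 × √(2/558) = 2.996 × 0.0599 = 0.179.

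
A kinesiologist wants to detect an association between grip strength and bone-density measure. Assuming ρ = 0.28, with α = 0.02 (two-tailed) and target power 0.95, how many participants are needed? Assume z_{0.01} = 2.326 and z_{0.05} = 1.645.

n = 194

Fisher's z: C = ½·ln((1+r)/(1−r)) = ½·ln(1.7778) = 0.2877.
n = ((z_{α/2} + z_β)/C)² + 3.
(2.326 + 1.645) / 0.2877 = 3.971 / 0.2877 = 13.803.
n = 13.803² + 3 = 190.51 + 3 = 193.5.
Round up.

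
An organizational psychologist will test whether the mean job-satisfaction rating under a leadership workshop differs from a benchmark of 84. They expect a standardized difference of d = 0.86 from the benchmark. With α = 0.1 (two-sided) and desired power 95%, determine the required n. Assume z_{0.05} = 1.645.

n = 15

For a one-sample test: n = ((z_{α/2} + z_β) / d)².
z_{α/2} + z_β = 1.645 + 1.645 = 3.290.
n = (3.290 / 0.86)² = 3.826² = 14.64.
Round up.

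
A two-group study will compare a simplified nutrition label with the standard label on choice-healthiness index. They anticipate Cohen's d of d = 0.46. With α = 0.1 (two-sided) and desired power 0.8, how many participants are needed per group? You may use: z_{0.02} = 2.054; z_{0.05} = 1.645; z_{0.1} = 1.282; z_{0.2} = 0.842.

For two independent groups with equal n: n = 2·((z_{α/2} + z_β) / d)².
z_{α/2} + z_β = 1.645 + 0.842 = 2.487.
n = 2 × (2.487 / 0.46)² = 2 × 5.407² = 2 × 29.23 = 58.5.
Round up to the next whole participant.

n = 59 per group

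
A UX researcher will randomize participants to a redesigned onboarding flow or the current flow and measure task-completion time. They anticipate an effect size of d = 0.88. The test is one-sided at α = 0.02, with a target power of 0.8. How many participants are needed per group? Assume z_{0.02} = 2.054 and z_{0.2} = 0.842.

n = 22 per group

For two independent groups with equal n: n = 2·((z_{α} + z_β) / d)².
z_{α} + z_β = 2.054 + 0.842 = 2.896.
n = 2 × (2.896 / 0.88)² = 2 × 3.291² = 2 × 10.83 = 21.7.
Round up to the next whole participant.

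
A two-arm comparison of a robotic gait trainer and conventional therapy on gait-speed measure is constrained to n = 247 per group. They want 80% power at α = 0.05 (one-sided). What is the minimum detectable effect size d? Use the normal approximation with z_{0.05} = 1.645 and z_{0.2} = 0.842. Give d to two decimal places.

For two independent groups of n = 247 each: d_min = (z_{α} + z_β)·√(2/n).
z-sum = 1.645 + 0.842 = 2.487.
d_min = 2.487 × √(2/247) = 2.487 × 0.0900 = 0.224.

d_min ≈ 0.22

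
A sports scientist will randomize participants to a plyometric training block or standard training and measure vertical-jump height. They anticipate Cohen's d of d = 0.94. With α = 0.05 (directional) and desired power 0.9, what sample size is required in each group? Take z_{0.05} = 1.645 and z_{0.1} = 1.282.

n = 20 per group

For two independent groups with equal n: n = 2·((z_{α} + z_β) / d)².
z_{α} + z_β = 1.645 + 1.282 = 2.927.
n = 2 × (2.927 / 0.94)² = 2 × 3.114² = 2 × 9.70 = 19.4.
Round up to the next whole participant.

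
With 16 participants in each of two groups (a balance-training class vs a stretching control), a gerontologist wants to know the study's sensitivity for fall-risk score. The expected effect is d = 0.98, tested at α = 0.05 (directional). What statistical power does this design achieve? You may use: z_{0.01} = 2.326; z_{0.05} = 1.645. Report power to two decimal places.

power ≈ 0.87

For two equal groups, power = Φ(d·√(n/2) − z_{α}).
d·√(n/2) = 0.98 × √(16/2) = 0.98 × 2.828 = 2.772.
z_β = 2.772 − 1.645 = 1.127.
Power = Φ(1.127) = 0.870.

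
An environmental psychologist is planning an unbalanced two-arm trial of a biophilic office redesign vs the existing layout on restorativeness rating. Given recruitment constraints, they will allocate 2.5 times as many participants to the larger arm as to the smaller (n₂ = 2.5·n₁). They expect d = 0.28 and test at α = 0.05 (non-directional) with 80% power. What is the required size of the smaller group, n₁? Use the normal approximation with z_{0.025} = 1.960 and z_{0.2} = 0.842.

n₁ = 141

With allocation ratio k = n₂/n₁ = 2.5, Var(x̄₁−x̄₂) = σ²(1/n₁ + 1/(k·n₁)) = σ²·(k+1)/(k·n₁).
So n₁ = (1 + 1/k)·((z_{α/2} + z_β)/d)² = 1.400 × (2.802/0.28)².
n₁ = 1.400 × 100.14 = 140.2.
Round up: n₁ = 141, giving n₂ = ⌈2.5 × 141⌉ = ⌈352.5⌉ = 353.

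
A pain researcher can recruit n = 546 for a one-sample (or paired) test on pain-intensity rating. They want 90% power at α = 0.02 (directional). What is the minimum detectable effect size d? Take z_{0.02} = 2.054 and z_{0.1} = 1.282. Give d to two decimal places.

For a single sample (or paired design) of n = 546: d_min = (z_{α} + z_β)/√n.
z-sum = 2.054 + 1.282 = 3.336.
d_min = 3.336 / √546 = 3.336 / 23.367 = 0.143.

d_min ≈ 0.14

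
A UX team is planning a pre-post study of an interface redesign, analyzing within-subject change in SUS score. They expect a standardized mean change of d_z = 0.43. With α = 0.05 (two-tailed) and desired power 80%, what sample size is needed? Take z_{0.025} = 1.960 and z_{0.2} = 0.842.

For a paired (one-sample on differences) test: n = ((z_{α/2} + z_β) / d)².
z_{α/2} + z_β = 1.960 + 0.842 = 2.802.
n = (2.802 / 0.43)² = 6.516² = 42.46.
Round up.

n = 43 pairs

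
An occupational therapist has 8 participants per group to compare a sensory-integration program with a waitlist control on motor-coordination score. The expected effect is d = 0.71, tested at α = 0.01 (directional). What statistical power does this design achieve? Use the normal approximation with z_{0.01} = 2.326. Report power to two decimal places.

For two equal groups, power = Φ(d·√(n/2) − z_{α}).
d·√(n/2) = 0.71 × √(8/2) = 0.71 × 2.000 = 1.420.
z_β = 1.420 − 2.326 = -0.906.
Power = Φ(-0.906) = 0.182.

power ≈ 0.18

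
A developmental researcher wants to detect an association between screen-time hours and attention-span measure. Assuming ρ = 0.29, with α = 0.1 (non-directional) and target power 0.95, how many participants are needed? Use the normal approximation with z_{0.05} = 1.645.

n = 125

Fisher's z: C = ½·ln((1+r)/(1−r)) = ½·ln(1.8169) = 0.2986.
n = ((z_{α/2} + z_β)/C)² + 3.
(1.645 + 1.645) / 0.2986 = 3.290 / 0.2986 = 11.018.
n = 11.018² + 3 = 121.40 + 3 = 124.4.
Round up.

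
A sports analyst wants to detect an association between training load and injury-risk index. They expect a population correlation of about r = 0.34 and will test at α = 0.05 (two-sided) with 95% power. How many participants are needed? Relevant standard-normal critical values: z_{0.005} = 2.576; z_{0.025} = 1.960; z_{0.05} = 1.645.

Fisher's z: C = ½·ln((1+r)/(1−r)) = ½·ln(2.0303) = 0.3541.
n = ((z_{α/2} + z_β)/C)² + 3.
(1.960 + 1.645) / 0.3541 = 3.605 / 0.3541 = 10.181.
n = 10.181² + 3 = 103.65 + 3 = 106.6.
Round up.

n = 107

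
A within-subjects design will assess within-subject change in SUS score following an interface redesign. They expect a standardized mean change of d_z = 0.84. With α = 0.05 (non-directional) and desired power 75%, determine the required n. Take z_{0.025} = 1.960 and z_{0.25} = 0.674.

n = 10 pairs

For a paired (one-sample on differences) test: n = ((z_{α/2} + z_β) / d)².
z_{α/2} + z_β = 1.960 + 0.674 = 2.634.
n = (2.634 / 0.84)² = 3.136² = 9.83.
Round up.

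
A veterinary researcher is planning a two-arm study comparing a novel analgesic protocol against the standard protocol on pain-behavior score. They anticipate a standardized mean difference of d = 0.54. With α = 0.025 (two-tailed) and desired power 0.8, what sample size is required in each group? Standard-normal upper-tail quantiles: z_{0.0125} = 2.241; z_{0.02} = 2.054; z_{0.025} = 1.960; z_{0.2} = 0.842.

n = 66 per group

For two independent groups with equal n: n = 2·((z_{α/2} + z_β) / d)².
z_{α/2} + z_β = 2.241 + 0.842 = 3.083.
n = 2 × (3.083 / 0.54)² = 2 × 5.709² = 2 × 32.60 = 65.2.
Round up to the next whole participant.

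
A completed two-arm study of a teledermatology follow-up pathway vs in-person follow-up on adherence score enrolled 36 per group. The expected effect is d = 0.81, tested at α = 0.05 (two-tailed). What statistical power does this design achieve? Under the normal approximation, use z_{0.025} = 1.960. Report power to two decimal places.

power ≈ 0.93

For two equal groups, power = Φ(d·√(n/2) − z_{α/2}).
d·√(n/2) = 0.81 × √(36/2) = 0.81 × 4.243 = 3.437.
z_β = 3.437 − 1.960 = 1.477.
Power = Φ(1.477) = 0.930.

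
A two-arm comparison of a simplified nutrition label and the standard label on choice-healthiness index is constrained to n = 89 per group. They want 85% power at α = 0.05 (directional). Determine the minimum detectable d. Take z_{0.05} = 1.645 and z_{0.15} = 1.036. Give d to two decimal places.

For two independent groups of n = 89 each: d_min = (z_{α} + z_β)·√(2/n).
z-sum = 1.645 + 1.036 = 2.681.
d_min = 2.681 × √(2/89) = 2.681 × 0.1499 = 0.402.

d_min ≈ 0.40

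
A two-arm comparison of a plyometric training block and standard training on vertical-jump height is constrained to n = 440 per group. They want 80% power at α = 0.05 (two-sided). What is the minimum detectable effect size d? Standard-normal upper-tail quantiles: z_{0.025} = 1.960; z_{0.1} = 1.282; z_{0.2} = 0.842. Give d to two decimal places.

For two independent groups of n = 440 each: d_min = (z_{α/2} + z_β)·√(2/n).
z-sum = 1.960 + 0.842 = 2.802.
d_min = 2.802 × √(2/440) = 2.802 × 0.0674 = 0.189.

d_min ≈ 0.19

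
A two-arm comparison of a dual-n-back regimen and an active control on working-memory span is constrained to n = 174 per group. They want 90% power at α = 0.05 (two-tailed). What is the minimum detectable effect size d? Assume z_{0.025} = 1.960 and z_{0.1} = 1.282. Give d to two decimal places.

d_min ≈ 0.35

For two independent groups of n = 174 each: d_min = (z_{α/2} + z_β)·√(2/n).
z-sum = 1.960 + 1.282 = 3.242.
d_min = 3.242 × √(2/174) = 3.242 × 0.1072 = 0.348.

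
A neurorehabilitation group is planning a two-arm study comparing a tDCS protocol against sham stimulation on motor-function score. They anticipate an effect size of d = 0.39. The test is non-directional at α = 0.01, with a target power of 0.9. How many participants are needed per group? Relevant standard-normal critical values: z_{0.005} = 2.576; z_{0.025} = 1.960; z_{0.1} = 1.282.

For two independent groups with equal n: n = 2·((z_{α/2} + z_β) / d)².
z_{α/2} + z_β = 2.576 + 1.282 = 3.858.
n = 2 × (3.858 / 0.39)² = 2 × 9.892² = 2 × 97.86 = 195.7.
Round up to the next whole participant.

n = 196 per group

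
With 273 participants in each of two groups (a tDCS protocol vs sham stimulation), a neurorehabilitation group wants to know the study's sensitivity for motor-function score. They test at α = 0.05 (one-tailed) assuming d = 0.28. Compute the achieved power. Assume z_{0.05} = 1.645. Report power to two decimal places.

For two equal groups, power = Φ(d·√(n/2) − z_{α}).
d·√(n/2) = 0.28 × √(273/2) = 0.28 × 11.683 = 3.271.
z_β = 3.271 − 1.645 = 1.626.
Power = Φ(1.626) = 0.948.

power ≈ 0.95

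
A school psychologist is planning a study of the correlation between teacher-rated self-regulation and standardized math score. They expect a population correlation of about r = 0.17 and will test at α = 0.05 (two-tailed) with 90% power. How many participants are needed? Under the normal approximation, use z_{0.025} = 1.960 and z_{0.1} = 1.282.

n = 360

Fisher's z: C = ½·ln((1+r)/(1−r)) = ½·ln(1.4096) = 0.1717.
n = ((z_{α/2} + z_β)/C)² + 3.
(1.960 + 1.282) / 0.1717 = 3.242 / 0.1717 = 18.882.
n = 18.882² + 3 = 356.52 + 3 = 359.5.
Round up.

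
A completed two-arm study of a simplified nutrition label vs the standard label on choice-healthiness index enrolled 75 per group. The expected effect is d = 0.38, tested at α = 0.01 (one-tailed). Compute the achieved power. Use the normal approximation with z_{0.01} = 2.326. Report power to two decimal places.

For two equal groups, power = Φ(d·√(n/2) − z_{α}).
d·√(n/2) = 0.38 × √(75/2) = 0.38 × 6.124 = 2.327.
z_β = 2.327 − 2.326 = 0.001.
Power = Φ(0.001) = 0.500.

power ≈ 0.50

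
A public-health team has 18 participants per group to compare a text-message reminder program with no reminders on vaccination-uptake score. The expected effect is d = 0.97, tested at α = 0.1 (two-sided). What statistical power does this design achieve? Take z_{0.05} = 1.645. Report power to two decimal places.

For two equal groups, power = Φ(d·√(n/2) − z_{α/2}).
d·√(n/2) = 0.97 × √(18/2) = 0.97 × 3.000 = 2.910.
z_β = 2.910 − 1.645 = 1.265.
Power = Φ(1.265) = 0.897.

power ≈ 0.90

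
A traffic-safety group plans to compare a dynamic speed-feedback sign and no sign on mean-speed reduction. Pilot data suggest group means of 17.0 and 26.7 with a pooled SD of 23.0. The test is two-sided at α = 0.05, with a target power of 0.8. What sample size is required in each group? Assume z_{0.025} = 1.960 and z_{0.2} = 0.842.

n = 89 per group

Cohen's d = |M₁ − M₂| / SD_pooled = |17.0 − 26.7| / 23.0 = 9.7 / 23.0 = 0.422.
For two independent groups with equal n: n = 2·((z_{α/2} + z_β) / d)².
z_{α/2} + z_β = 1.960 + 0.842 = 2.802.
n = 2 × (2.802 / 0.422)² = 2 × 6.640² = 2 × 44.09 = 88.2.
Round up to the next whole participant.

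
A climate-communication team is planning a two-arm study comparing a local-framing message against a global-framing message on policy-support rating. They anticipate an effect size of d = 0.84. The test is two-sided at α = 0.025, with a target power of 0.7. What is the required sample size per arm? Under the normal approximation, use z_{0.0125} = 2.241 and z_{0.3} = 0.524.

For two independent groups with equal n: n = 2·((z_{α/2} + z_β) / d)².
z_{α/2} + z_β = 2.241 + 0.524 = 2.765.
n = 2 × (2.765 / 0.84)² = 2 × 3.292² = 2 × 10.84 = 21.7.
Round up to the next whole participant.

n = 22 per group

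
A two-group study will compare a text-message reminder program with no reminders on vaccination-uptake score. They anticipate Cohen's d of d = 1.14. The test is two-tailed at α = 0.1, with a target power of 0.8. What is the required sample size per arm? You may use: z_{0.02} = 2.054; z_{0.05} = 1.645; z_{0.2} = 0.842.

For two independent groups with equal n: n = 2·((z_{α/2} + z_β) / d)².
z_{α/2} + z_β = 1.645 + 0.842 = 2.487.
n = 2 × (2.487 / 1.14)² = 2 × 2.182² = 2 × 4.76 = 9.5.
Round up to the next whole participant.

n = 10 per group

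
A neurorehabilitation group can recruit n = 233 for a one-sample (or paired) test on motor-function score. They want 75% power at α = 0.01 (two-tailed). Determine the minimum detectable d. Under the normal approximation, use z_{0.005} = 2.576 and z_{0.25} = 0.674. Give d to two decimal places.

For a single sample (or paired design) of n = 233: d_min = (z_{α/2} + z_β)/√n.
z-sum = 2.576 + 0.674 = 3.250.
d_min = 3.250 / √233 = 3.250 / 15.264 = 0.213.

d_min ≈ 0.21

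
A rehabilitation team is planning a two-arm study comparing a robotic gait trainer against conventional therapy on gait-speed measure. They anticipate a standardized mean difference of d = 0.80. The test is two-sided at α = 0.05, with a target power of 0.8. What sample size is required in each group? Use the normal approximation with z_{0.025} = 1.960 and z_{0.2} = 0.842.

For two independent groups with equal n: n = 2·((z_{α/2} + z_β) / d)².
z_{α/2} + z_β = 1.960 + 0.842 = 2.802.
n = 2 × (2.802 / 0.80)² = 2 × 3.502² = 2 × 12.27 = 24.5.
Round up to the next whole participant.

n = 25 per group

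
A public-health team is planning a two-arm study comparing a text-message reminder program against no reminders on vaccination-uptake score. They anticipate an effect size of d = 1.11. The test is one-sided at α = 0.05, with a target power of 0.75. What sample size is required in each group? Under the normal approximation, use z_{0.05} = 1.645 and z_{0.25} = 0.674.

For two independent groups with equal n: n = 2·((z_{α} + z_β) / d)².
z_{α} + z_β = 1.645 + 0.674 = 2.319.
n = 2 × (2.319 / 1.11)² = 2 × 2.089² = 2 × 4.36 = 8.7.
Round up to the next whole participant.

n = 9 per group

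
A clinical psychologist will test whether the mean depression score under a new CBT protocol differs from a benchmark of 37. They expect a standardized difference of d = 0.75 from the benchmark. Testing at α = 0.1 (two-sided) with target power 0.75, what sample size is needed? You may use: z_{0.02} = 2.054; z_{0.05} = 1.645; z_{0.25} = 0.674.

n = 10

For a one-sample test: n = ((z_{α/2} + z_β) / d)².
z_{α/2} + z_β = 1.645 + 0.674 = 2.319.
n = (2.319 / 0.75)² = 3.092² = 9.56.
Round up.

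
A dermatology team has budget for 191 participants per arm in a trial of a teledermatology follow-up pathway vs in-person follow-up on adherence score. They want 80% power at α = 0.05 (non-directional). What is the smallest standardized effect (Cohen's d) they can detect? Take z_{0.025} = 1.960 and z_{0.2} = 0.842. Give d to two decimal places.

d_min ≈ 0.29

For two independent groups of n = 191 each: d_min = (z_{α/2} + z_β)·√(2/n).
z-sum = 1.960 + 0.842 = 2.802.
d_min = 2.802 × √(2/191) = 2.802 × 0.1023 = 0.287.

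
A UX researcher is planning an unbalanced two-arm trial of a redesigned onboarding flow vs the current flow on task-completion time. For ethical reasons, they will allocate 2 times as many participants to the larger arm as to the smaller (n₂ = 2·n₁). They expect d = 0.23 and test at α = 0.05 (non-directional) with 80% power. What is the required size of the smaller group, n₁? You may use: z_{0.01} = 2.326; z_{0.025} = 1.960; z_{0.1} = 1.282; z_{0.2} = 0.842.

With allocation ratio k = n₂/n₁ = 2, Var(x̄₁−x̄₂) = σ²(1/n₁ + 1/(k·n₁)) = σ²·(k+1)/(k·n₁).
So n₁ = (1 + 1/k)·((z_{α/2} + z_β)/d)² = 1.500 × (2.802/0.23)².
n₁ = 1.500 × 148.42 = 222.6.
Round up: n₁ = 223, giving n₂ = 2 × 223 = 446.

n₁ = 223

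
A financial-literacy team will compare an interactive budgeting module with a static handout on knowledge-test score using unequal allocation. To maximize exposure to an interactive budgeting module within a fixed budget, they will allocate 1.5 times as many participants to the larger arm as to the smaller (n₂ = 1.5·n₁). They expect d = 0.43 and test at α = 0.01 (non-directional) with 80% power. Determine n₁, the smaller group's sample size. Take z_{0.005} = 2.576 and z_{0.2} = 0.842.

n₁ = 106

With allocation ratio k = n₂/n₁ = 1.5, Var(x̄₁−x̄₂) = σ²(1/n₁ + 1/(k·n₁)) = σ²·(k+1)/(k·n₁).
So n₁ = (1 + 1/k)·((z_{α/2} + z_β)/d)² = 1.667 × (3.418/0.43)².
n₁ = 1.667 × 63.18 = 105.3.
Round up: n₁ = 106, giving n₂ = 1.5 × 106 = 159.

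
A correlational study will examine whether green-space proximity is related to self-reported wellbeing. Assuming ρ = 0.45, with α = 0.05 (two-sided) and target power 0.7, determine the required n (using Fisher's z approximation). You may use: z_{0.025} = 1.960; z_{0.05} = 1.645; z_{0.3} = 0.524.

Fisher's z: C = ½·ln((1+r)/(1−r)) = ½·ln(2.6364) = 0.4847.
n = ((z_{α/2} + z_β)/C)² + 3.
(1.960 + 0.524) / 0.4847 = 2.484 / 0.4847 = 5.125.
n = 5.125² + 3 = 26.26 + 3 = 29.3.
Round up.

n = 30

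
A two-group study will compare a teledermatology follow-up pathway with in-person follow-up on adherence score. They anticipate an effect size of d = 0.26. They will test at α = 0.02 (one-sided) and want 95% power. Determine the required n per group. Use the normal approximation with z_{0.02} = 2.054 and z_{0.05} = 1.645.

For two independent groups with equal n: n = 2·((z_{α} + z_β) / d)².
z_{α} + z_β = 2.054 + 1.645 = 3.699.
n = 2 × (3.699 / 0.26)² = 2 × 14.227² = 2 × 202.41 = 404.8.
Round up to the next whole participant.

n = 405 per group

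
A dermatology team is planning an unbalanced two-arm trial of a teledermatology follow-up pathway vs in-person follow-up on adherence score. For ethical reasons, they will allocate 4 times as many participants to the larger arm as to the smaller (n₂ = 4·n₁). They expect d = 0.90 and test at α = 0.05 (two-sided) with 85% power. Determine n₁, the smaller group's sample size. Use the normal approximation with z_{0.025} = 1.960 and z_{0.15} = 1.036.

n₁ = 14

With allocation ratio k = n₂/n₁ = 4, Var(x̄₁−x̄₂) = σ²(1/n₁ + 1/(k·n₁)) = σ²·(k+1)/(k·n₁).
So n₁ = (1 + 1/k)·((z_{α/2} + z_β)/d)² = 1.250 × (2.996/0.90)².
n₁ = 1.250 × 11.08 = 13.9.
Round up: n₁ = 14, giving n₂ = 4 × 14 = 56.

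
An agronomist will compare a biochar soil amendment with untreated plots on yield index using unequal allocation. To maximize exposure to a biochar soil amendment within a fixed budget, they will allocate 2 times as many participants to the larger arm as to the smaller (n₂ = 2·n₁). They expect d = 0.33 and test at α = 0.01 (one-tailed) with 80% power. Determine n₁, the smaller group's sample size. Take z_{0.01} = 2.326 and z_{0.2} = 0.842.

n₁ = 139

With allocation ratio k = n₂/n₁ = 2, Var(x̄₁−x̄₂) = σ²(1/n₁ + 1/(k·n₁)) = σ²·(k+1)/(k·n₁).
So n₁ = (1 + 1/k)·((z_{α} + z_β)/d)² = 1.500 × (3.168/0.33)².
n₁ = 1.500 × 92.16 = 138.2.
Round up: n₁ = 139, giving n₂ = 2 × 139 = 278.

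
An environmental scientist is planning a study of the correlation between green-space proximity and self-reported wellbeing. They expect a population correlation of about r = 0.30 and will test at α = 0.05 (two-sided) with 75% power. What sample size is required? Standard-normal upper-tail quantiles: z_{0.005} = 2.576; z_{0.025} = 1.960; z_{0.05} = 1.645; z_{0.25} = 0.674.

n = 76

Fisher's z: C = ½·ln((1+r)/(1−r)) = ½·ln(1.8571) = 0.3095.
n = ((z_{α/2} + z_β)/C)² + 3.
(1.960 + 0.674) / 0.3095 = 2.634 / 0.3095 = 8.511.
n = 8.511² + 3 = 72.43 + 3 = 75.4.
Round up.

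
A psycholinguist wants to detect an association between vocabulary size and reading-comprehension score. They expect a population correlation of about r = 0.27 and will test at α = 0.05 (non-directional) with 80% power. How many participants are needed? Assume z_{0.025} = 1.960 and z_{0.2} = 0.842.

Fisher's z: C = ½·ln((1+r)/(1−r)) = ½·ln(1.7397) = 0.2769.
n = ((z_{α/2} + z_β)/C)² + 3.
(1.960 + 0.842) / 0.2769 = 2.802 / 0.2769 = 10.119.
n = 10.119² + 3 = 102.40 + 3 = 105.4.
Round up.

n = 106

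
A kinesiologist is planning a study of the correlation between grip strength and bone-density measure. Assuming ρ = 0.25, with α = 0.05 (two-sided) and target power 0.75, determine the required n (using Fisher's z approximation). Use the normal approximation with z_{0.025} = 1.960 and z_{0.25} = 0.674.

n = 110

Fisher's z: C = ½·ln((1+r)/(1−r)) = ½·ln(1.6667) = 0.2554.
n = ((z_{α/2} + z_β)/C)² + 3.
(1.960 + 0.674) / 0.2554 = 2.634 / 0.2554 = 10.313.
n = 10.313² + 3 = 106.36 + 3 = 109.4.
Round up.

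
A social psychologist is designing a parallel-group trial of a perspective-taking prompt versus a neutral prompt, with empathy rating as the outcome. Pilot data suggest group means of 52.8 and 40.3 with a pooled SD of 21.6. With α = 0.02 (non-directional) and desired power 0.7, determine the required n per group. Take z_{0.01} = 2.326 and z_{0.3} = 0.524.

n = 49 per group

Cohen's d = |M₁ − M₂| / SD_pooled = |52.8 − 40.3| / 21.6 = 12.5 / 21.6 = 0.579.
For two independent groups with equal n: n = 2·((z_{α/2} + z_β) / d)².
z_{α/2} + z_β = 2.326 + 0.524 = 2.850.
n = 2 × (2.850 / 0.579)² = 2 × 4.922² = 2 × 24.23 = 48.5.
Round up to the next whole participant.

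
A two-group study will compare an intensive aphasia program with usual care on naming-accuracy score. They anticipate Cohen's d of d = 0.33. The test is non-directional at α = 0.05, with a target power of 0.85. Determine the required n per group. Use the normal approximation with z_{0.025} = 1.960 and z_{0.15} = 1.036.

n = 165 per group

For two independent groups with equal n: n = 2·((z_{α/2} + z_β) / d)².
z_{α/2} + z_β = 1.960 + 1.036 = 2.996.
n = 2 × (2.996 / 0.33)² = 2 × 9.079² = 2 × 82.42 = 164.8.
Round up to the next whole participant.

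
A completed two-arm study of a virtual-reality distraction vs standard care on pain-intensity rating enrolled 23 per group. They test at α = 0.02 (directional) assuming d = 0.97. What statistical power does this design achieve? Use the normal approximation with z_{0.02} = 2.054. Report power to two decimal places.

power ≈ 0.89

For two equal groups, power = Φ(d·√(n/2) − z_{α}).
d·√(n/2) = 0.97 × √(23/2) = 0.97 × 3.391 = 3.289.
z_β = 3.289 − 2.054 = 1.235.
Power = Φ(1.235) = 0.892.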